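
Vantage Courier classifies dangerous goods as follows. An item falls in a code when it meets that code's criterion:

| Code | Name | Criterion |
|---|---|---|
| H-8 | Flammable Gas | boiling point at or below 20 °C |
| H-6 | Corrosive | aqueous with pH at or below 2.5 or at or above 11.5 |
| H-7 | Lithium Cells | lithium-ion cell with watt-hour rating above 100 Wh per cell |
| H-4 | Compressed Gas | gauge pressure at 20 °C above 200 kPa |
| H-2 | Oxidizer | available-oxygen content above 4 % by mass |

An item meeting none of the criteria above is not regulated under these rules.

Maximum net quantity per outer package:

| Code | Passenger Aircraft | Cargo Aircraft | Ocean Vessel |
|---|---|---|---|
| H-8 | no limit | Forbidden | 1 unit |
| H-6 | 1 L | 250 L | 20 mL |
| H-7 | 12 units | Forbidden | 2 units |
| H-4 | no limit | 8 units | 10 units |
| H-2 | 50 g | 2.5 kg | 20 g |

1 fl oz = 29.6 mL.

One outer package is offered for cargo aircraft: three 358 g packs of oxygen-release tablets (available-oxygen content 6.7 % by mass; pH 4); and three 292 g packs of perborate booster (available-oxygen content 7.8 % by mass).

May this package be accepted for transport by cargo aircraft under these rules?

Oxygen-release tablets: available-oxygen content 6.7 % by mass > 4 % by mass → Code H-2 (Oxidizer).
Available-oxygen content 7.8 % by mass meets the Code H-2 criterion (Oxidizer), so the perborate booster is Code H-2.
Code H-2 net quantity: (three 358 g packs = 1.074 kg) + (three 292 g packs = 876 g) = 1.95 kg.
That is within the Code H-2 cargo aircraft limit of 2.5 kg.

Yes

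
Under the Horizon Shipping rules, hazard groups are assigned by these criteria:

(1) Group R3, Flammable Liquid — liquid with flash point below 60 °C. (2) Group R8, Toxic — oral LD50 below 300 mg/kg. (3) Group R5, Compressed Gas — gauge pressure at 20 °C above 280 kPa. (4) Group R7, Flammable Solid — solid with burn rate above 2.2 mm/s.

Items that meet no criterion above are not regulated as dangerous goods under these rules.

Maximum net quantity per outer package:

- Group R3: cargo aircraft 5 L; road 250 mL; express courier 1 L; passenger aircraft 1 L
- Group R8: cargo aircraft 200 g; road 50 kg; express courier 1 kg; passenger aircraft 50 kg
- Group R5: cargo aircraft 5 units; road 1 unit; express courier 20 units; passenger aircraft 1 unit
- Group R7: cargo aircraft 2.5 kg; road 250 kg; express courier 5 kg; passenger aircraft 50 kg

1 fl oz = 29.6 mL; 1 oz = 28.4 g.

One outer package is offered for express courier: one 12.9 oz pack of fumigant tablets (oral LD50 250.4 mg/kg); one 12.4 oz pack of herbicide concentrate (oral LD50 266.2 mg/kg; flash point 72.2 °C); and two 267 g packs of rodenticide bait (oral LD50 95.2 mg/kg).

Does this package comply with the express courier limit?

Fumigant tablets: oral LD50 250.4 mg/kg < 300 mg/kg → Group R8 (Toxic).
With oral LD50 266.2 mg/kg (< 300 mg/kg), the herbicide concentrate falls in Group R8.
With oral LD50 95.2 mg/kg (< 300 mg/kg), the rodenticide bait falls in Group R8.
Group R8 net quantity: (one 12.9 oz pack = 366.36 g) + (one 12.4 oz pack = 352.16 g) + (two 267 g packs = 534 g) = 1252.52 g.
1252.52 g > 1 kg (express courier limit, Group R8) — over the limit.

No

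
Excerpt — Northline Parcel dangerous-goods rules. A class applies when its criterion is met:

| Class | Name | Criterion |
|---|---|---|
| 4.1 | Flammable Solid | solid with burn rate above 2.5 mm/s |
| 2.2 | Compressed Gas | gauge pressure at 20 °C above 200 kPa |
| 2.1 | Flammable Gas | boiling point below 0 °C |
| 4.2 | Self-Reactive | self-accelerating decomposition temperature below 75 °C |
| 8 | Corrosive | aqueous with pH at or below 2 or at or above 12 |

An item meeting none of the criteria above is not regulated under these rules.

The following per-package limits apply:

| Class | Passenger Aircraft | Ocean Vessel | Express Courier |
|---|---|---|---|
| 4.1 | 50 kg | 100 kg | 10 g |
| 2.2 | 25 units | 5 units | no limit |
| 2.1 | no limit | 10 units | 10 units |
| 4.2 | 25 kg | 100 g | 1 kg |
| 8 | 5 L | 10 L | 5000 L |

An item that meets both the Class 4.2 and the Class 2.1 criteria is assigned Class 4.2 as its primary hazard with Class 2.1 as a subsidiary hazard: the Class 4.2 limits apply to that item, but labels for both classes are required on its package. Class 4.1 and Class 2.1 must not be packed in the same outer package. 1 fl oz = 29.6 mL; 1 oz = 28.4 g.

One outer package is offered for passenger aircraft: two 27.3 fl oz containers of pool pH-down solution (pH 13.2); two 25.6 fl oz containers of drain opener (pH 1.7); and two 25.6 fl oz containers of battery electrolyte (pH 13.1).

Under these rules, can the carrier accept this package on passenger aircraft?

With pH 13.2 (≥ 12), the pool pH-down solution falls in Class 8.
Drain opener: pH 1.7 ≤ 2 → Class 8 (Corrosive).
The battery electrolyte has pH 13.1, which is ≥ 12, so it is Class 8 (Corrosive).
Total Class 8: (two 27.3 fl oz containers = 1616.16 mL) + (two 25.6 fl oz containers = 1515.52 mL) + (two 25.6 fl oz containers = 1515.52 mL) = 4647.2 mL.
4647.2 mL ≤ 5 L (passenger aircraft limit, Class 8) — within limit.

Yes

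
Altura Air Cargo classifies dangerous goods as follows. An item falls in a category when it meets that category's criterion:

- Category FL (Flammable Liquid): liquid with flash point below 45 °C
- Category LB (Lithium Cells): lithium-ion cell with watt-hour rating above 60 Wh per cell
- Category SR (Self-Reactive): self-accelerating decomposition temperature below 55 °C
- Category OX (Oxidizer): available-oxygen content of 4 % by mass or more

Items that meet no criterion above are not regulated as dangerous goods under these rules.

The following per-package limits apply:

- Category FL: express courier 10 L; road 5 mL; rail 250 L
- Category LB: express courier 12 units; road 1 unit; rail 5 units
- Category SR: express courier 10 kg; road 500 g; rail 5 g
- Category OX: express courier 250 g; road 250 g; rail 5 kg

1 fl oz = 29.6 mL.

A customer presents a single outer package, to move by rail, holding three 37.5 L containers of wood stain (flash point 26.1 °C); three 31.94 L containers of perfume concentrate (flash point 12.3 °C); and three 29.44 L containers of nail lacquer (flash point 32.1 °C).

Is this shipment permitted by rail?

Flash point 26.1 °C meets the Category FL criterion (Flammable Liquid), so the wood stain is Category FL.
The perfume concentrate has flash point 12.3 °C, which is < 45 °C, so it is Category FL (Flammable Liquid).
With flash point 32.1 °C (< 45 °C), the nail lacquer falls in Category FL.
Total Category FL: (three 37.5 L containers = 112.5 L) + (three 31.94 L containers = 95.82 L) + (three 29.44 L containers = 88.32 L) = 296.64 L.
That exceeds the Category FL rail limit of 250 L.

No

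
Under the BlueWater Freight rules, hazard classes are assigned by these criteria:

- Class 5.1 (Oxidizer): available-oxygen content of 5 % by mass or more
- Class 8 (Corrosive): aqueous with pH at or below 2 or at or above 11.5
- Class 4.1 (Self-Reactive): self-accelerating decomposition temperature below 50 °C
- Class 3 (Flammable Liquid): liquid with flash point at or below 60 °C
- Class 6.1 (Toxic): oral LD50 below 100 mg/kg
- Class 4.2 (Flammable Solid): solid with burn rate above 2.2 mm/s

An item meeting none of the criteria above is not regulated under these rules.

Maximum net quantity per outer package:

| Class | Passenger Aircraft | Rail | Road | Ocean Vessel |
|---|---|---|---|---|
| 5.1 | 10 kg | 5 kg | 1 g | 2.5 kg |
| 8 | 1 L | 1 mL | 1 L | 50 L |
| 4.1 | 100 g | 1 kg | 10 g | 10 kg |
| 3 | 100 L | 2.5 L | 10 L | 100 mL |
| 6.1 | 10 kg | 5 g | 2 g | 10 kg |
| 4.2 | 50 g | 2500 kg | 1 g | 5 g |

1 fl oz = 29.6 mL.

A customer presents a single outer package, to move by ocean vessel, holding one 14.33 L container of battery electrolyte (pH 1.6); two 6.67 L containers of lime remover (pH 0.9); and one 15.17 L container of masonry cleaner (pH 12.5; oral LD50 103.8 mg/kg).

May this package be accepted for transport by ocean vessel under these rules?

Yes

Battery electrolyte: pH 1.6 ≤ 2 → Class 8 (Corrosive).
The lime remover has pH 0.9, which is ≤ 2, so it is Class 8 (Corrosive).
The masonry cleaner has pH 12.5, which is ≥ 11.5, so it is Class 8 (Corrosive).
Total Class 8: 14.33 L + (two 6.67 L containers = 13.34 L) + 15.17 L = 42.84 L.
42.84 L is within the ocean vessel limit of 50 L for Class 8.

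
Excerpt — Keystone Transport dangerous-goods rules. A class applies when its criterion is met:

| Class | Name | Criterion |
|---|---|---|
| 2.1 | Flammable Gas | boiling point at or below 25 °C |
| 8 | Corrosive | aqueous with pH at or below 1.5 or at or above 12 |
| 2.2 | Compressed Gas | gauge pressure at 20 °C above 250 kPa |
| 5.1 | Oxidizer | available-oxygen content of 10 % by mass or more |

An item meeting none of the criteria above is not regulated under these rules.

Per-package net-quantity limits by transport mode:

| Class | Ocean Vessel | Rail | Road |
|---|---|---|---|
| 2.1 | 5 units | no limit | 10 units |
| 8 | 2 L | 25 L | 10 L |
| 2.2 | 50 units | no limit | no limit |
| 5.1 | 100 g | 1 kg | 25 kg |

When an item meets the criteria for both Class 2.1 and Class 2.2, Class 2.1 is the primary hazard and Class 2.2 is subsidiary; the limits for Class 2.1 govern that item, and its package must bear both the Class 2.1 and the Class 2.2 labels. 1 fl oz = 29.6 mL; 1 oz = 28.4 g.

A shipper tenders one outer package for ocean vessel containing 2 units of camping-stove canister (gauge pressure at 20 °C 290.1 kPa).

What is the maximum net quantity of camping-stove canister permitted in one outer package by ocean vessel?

Gauge pressure at 20 °C 290.1 kPa meets the Class 2.2 criterion (Compressed Gas), so the camping-stove canister is Class 2.2.
The ocean vessel limit for Class 2.2 is 50 units.

50 units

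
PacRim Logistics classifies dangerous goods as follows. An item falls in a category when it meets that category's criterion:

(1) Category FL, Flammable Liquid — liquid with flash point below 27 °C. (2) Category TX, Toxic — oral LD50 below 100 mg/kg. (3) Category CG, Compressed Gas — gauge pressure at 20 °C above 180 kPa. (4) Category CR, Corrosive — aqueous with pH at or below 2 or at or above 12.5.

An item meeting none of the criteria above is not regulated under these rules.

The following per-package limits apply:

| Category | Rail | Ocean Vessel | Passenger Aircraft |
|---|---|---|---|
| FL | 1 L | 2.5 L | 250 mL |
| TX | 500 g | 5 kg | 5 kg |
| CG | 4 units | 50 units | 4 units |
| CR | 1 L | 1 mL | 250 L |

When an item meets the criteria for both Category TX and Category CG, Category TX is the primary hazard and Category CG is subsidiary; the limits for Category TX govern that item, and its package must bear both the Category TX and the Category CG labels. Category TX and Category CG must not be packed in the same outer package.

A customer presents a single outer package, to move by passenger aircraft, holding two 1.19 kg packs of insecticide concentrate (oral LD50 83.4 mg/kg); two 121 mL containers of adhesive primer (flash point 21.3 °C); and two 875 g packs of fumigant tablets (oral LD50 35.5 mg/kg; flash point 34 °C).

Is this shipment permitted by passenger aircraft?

The insecticide concentrate has oral LD50 83.4 mg/kg, which is < 100 mg/kg, so it is Category TX (Toxic).
Adhesive primer: flash point 21.3 °C < 27 °C → Category FL (Flammable Liquid).
The fumigant tablets have oral LD50 35.5 mg/kg, which is < 100 mg/kg, so they are Category TX (Toxic).
Total Category TX: (two 1.19 kg packs = 2.38 kg) + (two 875 g packs = 1.75 kg) = 4.13 kg.
4.13 kg ≤ 5 kg (passenger aircraft limit, Category TX) — within limit.
Category FL quantity: two 121 mL containers = 242 mL.
242 mL is within the passenger aircraft limit of 250 mL for Category FL.
The segregation rule (Category TX with Category CG) does not apply to Category TX with Category FL.
Every hazard category is within its passenger aircraft limit and no segregation rule is violated.

Yes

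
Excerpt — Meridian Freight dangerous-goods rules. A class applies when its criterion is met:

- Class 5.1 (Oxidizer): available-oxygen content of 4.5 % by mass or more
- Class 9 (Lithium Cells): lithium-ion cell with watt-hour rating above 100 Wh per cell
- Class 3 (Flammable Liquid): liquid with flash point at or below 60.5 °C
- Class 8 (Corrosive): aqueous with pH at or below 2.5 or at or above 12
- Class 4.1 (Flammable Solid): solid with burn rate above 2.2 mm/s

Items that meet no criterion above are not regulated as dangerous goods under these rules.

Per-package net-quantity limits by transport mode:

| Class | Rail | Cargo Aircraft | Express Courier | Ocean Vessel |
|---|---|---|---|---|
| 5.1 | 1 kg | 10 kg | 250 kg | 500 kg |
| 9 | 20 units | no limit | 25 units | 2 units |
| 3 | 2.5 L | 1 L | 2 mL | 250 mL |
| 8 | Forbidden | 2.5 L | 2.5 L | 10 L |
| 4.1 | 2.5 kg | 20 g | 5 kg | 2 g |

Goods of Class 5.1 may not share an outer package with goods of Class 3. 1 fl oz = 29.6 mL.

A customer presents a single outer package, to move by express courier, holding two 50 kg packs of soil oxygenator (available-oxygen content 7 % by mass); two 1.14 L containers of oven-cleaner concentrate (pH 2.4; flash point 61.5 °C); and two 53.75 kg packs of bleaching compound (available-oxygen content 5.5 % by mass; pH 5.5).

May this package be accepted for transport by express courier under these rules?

With available-oxygen content 7 % by mass (≥ 4.5 % by mass), the soil oxygenator falls in Class 5.1.
With pH 2.4 (≤ 2.5), the oven-cleaner concentrate falls in Class 8.
With available-oxygen content 5.5 % by mass (≥ 4.5 % by mass), the bleaching compound falls in Class 5.1.
Class 5.1 net quantity: (two 50 kg packs = 100 kg) + (two 53.75 kg packs = 107.5 kg) = 207.5 kg.
207.5 kg ≤ 250 kg (express courier limit, Class 5.1) — within limit.
Class 8 quantity: two 1.14 L containers = 2.28 L.
That is within the Class 8 express courier limit of 2.5 L.
The segregation rule (Class 5.1 with Class 3) does not apply to Class 5.1 with Class 8.
Every hazard class is within its express courier limit and no segregation rule is violated.

Yes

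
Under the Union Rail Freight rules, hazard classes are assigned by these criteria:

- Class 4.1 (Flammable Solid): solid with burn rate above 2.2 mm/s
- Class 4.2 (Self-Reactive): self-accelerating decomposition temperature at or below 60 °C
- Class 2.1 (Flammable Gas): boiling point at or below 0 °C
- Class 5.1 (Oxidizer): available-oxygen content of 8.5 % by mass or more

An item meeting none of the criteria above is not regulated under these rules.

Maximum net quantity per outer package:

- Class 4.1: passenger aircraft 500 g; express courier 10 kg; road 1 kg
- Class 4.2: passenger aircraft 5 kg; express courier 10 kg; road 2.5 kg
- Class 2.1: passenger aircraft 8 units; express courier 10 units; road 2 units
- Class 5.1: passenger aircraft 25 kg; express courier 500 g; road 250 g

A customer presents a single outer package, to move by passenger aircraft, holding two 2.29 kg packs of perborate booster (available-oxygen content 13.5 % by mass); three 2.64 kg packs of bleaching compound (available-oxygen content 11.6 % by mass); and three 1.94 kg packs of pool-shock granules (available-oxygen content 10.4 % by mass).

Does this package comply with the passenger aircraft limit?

Perborate booster: available-oxygen content 13.5 % by mass ≥ 8.5 % by mass → Class 5.1 (Oxidizer).
Available-oxygen content 11.6 % by mass meets the Class 5.1 criterion (Oxidizer), so the bleaching compound is Class 5.1.
Available-oxygen content 10.4 % by mass meets the Class 5.1 criterion (Oxidizer), so the pool-shock granules are Class 5.1.
Total Class 5.1: (two 2.29 kg packs = 4.58 kg) + (three 2.64 kg packs = 7.92 kg) + (three 1.94 kg packs = 5.82 kg) = 18.32 kg.
18.32 kg ≤ 25 kg (passenger aircraft limit, Class 5.1) — within limit.

Yes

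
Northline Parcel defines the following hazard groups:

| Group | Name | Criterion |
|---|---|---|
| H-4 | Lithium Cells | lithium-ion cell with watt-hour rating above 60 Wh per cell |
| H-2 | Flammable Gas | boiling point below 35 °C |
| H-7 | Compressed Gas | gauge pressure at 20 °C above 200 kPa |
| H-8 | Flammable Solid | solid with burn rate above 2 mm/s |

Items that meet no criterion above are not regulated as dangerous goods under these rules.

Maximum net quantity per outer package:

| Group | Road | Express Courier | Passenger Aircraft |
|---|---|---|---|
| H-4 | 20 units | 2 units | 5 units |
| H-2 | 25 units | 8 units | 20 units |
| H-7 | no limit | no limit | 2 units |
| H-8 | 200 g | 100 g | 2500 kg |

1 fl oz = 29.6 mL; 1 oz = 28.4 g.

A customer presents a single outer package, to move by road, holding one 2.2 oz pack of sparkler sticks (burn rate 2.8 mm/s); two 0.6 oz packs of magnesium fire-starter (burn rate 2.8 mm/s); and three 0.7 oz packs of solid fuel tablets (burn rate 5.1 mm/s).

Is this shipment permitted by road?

Sparkler sticks: burn rate 2.8 mm/s > 2 mm/s → Group H-8 (Flammable Solid).
The magnesium fire-starter has burn rate 2.8 mm/s, which is > 2 mm/s, so it is Group H-8 (Flammable Solid).
With burn rate 5.1 mm/s (> 2 mm/s), the solid fuel tablets fall in Group H-8.
Total Group H-8: (one 2.2 oz pack = 62.48 g) + (two 0.6 oz packs = 34.08 g) + (three 0.7 oz packs = 59.64 g) = 156.2 g.
156.2 g ≤ 200 g (road limit, Group H-8) — within limit.

Yes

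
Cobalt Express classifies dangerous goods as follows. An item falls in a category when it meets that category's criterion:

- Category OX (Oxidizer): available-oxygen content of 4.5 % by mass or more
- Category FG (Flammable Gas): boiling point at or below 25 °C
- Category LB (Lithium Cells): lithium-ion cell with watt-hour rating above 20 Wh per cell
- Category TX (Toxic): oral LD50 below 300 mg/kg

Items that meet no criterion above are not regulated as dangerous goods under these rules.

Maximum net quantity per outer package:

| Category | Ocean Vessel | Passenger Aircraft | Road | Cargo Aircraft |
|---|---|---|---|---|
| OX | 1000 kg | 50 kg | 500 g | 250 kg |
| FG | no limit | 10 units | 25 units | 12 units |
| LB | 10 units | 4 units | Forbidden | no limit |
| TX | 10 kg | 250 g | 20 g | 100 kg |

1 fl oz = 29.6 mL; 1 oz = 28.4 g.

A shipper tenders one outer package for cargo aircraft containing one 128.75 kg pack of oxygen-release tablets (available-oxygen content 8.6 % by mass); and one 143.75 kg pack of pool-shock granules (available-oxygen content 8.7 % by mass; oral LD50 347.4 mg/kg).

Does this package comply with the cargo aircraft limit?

No

With available-oxygen content 8.6 % by mass (≥ 4.5 % by mass), the oxygen-release tablets fall in Category OX.
Available-oxygen content 8.7 % by mass meets the Category OX criterion (Oxidizer), so the pool-shock granules are Category OX.
Total Category OX: 128.75 kg + 143.75 kg = 272.5 kg.
272.5 kg exceeds the cargo aircraft limit of 250 kg for Category OX.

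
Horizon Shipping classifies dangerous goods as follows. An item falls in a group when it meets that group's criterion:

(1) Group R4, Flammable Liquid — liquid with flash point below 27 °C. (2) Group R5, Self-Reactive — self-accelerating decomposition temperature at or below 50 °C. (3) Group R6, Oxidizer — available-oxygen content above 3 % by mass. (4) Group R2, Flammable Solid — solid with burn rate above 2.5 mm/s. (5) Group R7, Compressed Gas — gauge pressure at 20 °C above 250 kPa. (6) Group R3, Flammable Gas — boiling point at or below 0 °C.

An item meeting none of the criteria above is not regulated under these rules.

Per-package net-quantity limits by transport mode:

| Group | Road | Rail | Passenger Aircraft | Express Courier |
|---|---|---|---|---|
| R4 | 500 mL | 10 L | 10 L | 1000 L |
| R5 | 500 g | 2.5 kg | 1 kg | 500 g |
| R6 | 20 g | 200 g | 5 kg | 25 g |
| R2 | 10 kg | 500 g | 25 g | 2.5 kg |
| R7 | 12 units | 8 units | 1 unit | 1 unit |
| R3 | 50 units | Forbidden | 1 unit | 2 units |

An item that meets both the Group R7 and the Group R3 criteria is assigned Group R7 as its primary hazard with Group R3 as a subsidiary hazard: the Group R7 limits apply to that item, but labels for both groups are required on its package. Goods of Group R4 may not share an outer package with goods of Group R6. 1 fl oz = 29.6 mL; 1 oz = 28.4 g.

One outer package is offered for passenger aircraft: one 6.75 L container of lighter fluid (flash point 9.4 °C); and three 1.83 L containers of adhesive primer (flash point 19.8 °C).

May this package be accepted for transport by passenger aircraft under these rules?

No

Flash point 9.4 °C meets the Group R4 criterion (Flammable Liquid), so the lighter fluid is Group R4.
The adhesive primer has flash point 19.8 °C, which is < 27 °C, so it is Group R4 (Flammable Liquid).
Total Group R4: 6.75 L + (three 1.83 L containers = 5.49 L) = 12.24 L.
That exceeds the Group R4 passenger aircraft limit of 10 L.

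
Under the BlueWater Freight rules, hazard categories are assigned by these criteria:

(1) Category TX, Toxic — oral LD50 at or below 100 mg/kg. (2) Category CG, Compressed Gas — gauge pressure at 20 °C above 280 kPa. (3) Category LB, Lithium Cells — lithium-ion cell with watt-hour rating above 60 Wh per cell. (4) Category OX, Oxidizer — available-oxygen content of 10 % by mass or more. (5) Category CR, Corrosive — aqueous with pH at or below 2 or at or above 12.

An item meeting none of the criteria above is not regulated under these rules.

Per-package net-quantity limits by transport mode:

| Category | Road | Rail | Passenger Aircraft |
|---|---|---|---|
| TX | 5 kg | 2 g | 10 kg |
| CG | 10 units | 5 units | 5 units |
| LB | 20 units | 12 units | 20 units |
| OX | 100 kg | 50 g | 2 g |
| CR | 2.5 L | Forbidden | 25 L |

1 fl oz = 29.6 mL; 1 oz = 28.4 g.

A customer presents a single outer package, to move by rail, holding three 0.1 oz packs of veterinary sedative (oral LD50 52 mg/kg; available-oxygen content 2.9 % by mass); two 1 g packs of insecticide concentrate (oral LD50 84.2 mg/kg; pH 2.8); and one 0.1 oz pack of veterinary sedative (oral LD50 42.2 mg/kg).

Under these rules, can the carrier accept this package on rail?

No

Oral LD50 52 mg/kg meets the Category TX criterion (Toxic), so the veterinary sedative is Category TX.
The insecticide concentrate has oral LD50 84.2 mg/kg, which is ≤ 100 mg/kg, so it is Category TX (Toxic).
Oral LD50 42.2 mg/kg meets the Category TX criterion (Toxic), so the veterinary sedative is Category TX.
Category TX net quantity: (three 0.1 oz packs = 8.52 g) + (two 1 g packs = 2 g) + (one 0.1 oz pack = 2.84 g) = 13.36 g.
13.36 g exceeds the rail limit of 2 g for Category TX.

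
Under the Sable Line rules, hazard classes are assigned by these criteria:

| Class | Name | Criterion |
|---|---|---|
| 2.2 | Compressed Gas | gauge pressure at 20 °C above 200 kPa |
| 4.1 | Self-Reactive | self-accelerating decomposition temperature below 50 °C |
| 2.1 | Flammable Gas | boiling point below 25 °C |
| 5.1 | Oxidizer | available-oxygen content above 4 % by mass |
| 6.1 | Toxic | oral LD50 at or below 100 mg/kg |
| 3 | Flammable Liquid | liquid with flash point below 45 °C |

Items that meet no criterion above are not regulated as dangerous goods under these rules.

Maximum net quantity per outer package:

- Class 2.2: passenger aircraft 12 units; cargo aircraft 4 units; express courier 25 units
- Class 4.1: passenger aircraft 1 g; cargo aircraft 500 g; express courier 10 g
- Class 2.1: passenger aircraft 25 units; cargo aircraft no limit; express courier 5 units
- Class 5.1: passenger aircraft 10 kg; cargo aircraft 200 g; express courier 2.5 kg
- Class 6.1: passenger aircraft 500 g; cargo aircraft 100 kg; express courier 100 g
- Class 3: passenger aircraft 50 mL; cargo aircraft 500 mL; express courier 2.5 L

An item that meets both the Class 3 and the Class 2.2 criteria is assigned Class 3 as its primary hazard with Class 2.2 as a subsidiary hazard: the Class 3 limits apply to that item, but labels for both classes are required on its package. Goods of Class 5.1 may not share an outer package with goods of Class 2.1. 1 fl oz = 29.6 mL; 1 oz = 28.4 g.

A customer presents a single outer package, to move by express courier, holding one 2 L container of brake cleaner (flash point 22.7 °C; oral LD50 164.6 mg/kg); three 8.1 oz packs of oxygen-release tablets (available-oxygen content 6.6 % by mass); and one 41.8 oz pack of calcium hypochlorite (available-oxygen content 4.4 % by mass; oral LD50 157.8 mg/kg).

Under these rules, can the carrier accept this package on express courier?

Yes

The brake cleaner has flash point 22.7 °C, which is < 45 °C, so it is Class 3 (Flammable Liquid).
The oxygen-release tablets have available-oxygen content 6.6 % by mass, which is > 4 % by mass, so they are Class 5.1 (Oxidizer).
With available-oxygen content 4.4 % by mass (> 4 % by mass), the calcium hypochlorite falls in Class 5.1.
Total Class 5.1: (three 8.1 oz packs = 690.12 g) + (one 41.8 oz pack = 1187.12 g) = 1877.24 g.
That is within the Class 5.1 express courier limit of 2.5 kg.
Class 3 quantity: 2 L.
2 L ≤ 2.5 L (express courier limit, Class 3) — within limit.
The segregation rule (Class 5.1 with Class 2.1) does not apply to Class 5.1 with Class 3.
Every hazard class is within its express courier limit and no segregation rule is violated.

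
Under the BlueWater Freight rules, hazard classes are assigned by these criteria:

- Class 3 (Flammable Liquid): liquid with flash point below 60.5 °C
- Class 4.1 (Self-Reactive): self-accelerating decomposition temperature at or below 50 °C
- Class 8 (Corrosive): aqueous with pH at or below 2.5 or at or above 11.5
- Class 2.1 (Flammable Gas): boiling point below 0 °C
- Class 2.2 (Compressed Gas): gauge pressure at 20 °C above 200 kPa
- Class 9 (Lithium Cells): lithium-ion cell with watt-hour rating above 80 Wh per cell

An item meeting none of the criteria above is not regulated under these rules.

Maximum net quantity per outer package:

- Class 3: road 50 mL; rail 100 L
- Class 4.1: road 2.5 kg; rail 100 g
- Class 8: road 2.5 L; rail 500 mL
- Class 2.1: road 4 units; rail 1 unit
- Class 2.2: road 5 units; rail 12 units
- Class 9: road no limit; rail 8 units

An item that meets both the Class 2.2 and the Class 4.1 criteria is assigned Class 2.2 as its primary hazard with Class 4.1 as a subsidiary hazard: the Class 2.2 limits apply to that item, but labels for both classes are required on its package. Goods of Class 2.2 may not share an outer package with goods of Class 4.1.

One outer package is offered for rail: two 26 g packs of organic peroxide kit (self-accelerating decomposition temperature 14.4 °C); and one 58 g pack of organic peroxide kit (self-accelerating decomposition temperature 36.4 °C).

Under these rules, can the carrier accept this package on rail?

No

Self-accelerating decomposition temperature 14.4 °C meets the Class 4.1 criterion (Self-Reactive), so the organic peroxide kit is Class 4.1.
Organic peroxide kit: self-accelerating decomposition temperature 36.4 °C ≤ 50 °C → Class 4.1 (Self-Reactive).
Total Class 4.1: (two 26 g packs = 52 g) + 58 g = 110 g.
110 g exceeds the rail limit of 100 g for Class 4.1.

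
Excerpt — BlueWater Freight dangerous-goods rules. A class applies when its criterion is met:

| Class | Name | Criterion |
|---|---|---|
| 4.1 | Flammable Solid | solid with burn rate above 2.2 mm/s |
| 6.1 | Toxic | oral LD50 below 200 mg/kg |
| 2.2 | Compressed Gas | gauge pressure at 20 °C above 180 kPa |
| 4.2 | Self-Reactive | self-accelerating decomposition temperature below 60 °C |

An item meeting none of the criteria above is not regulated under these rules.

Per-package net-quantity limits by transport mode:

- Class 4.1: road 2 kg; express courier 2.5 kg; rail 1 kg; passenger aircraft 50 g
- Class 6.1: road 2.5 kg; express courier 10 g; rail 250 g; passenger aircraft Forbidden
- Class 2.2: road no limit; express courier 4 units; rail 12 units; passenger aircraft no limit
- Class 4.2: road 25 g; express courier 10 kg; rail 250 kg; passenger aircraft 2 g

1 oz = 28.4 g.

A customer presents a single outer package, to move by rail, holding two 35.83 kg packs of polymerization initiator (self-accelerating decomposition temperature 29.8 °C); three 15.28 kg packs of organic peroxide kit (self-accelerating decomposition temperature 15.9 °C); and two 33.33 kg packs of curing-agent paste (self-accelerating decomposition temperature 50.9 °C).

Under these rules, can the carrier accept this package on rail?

With self-accelerating decomposition temperature 29.8 °C (< 60 °C), the polymerization initiator falls in Class 4.2.
The organic peroxide kit has self-accelerating decomposition temperature 15.9 °C, which is < 60 °C, so it is Class 4.2 (Self-Reactive).
Self-accelerating decomposition temperature 50.9 °C meets the Class 4.2 criterion (Self-Reactive), so the curing-agent paste is Class 4.2.
Class 4.2 net quantity: (two 35.83 kg packs = 71.66 kg) + (three 15.28 kg packs = 45.84 kg) + (two 33.33 kg packs = 66.66 kg) = 184.16 kg.
That is within the Class 4.2 rail limit of 250 kg.

Yes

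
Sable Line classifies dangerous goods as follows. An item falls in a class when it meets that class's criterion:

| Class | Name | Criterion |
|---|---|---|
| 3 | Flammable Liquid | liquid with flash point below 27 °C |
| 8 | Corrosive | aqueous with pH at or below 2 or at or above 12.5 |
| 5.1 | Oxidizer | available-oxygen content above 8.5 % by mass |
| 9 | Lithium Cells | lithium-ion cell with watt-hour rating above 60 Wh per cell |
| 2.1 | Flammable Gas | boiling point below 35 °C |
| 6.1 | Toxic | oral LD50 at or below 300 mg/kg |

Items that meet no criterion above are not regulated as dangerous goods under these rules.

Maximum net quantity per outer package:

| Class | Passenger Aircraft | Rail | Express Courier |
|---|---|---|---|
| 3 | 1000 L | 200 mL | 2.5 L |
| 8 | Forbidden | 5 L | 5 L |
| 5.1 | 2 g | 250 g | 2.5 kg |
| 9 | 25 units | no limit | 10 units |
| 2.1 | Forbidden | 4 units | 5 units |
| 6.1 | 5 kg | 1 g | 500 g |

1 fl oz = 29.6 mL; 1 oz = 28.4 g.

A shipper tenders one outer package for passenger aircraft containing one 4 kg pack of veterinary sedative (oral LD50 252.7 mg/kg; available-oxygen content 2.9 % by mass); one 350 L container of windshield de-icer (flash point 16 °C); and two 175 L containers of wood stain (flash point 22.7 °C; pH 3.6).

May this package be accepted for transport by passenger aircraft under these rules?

Yes

With oral LD50 252.7 mg/kg (≤ 300 mg/kg), the veterinary sedative falls in Class 6.1.
With flash point 16 °C (< 27 °C), the windshield de-icer falls in Class 3.
The wood stain has flash point 22.7 °C, which is < 27 °C, so it is Class 3 (Flammable Liquid).
Class 3 net quantity: 350 L + (two 175 L containers = 350 L) = 700 L.
700 L is within the passenger aircraft limit of 1000 L for Class 3.
Class 6.1 quantity: 4 kg.
4 kg is within the passenger aircraft limit of 5 kg for Class 6.1.
Every hazard class is within its passenger aircraft limit and no segregation rule is violated.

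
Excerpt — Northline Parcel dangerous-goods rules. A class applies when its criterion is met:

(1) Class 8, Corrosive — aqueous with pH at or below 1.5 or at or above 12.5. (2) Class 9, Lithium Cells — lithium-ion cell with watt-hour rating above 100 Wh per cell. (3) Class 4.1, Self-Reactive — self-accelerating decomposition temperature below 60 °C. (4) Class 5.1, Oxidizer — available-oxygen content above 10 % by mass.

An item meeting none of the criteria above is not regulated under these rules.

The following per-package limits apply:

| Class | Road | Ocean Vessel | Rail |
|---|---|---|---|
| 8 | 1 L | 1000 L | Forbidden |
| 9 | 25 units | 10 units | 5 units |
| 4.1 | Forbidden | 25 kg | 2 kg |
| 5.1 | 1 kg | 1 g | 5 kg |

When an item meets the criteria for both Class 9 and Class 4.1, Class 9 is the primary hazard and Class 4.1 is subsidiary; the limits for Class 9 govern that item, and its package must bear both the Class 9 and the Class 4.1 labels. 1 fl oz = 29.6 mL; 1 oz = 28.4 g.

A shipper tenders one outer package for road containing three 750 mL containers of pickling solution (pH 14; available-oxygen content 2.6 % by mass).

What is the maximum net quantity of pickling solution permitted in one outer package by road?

pH 14 meets the Class 8 criterion (Corrosive), so the pickling solution is Class 8.
The road limit for Class 8 is 1 L.

1 L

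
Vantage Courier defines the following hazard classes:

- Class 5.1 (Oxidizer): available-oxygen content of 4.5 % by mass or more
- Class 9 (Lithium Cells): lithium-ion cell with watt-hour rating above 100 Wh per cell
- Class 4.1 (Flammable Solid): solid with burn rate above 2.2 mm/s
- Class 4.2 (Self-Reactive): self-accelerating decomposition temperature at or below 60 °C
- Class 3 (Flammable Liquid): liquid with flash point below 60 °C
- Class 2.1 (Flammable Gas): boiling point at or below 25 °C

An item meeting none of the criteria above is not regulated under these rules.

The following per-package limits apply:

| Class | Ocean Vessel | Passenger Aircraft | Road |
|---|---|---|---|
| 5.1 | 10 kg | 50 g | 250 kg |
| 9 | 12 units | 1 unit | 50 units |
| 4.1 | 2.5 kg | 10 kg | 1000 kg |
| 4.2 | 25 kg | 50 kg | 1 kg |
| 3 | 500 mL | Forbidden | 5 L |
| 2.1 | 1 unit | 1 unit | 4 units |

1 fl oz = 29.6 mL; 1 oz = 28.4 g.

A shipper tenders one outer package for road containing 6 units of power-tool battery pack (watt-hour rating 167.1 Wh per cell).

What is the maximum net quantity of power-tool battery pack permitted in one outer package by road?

Power-tool battery pack: watt-hour rating 167.1 Wh per cell > 100 Wh per cell → Class 9 (Lithium Cells).
The road limit for Class 9 is 50 units.

50 units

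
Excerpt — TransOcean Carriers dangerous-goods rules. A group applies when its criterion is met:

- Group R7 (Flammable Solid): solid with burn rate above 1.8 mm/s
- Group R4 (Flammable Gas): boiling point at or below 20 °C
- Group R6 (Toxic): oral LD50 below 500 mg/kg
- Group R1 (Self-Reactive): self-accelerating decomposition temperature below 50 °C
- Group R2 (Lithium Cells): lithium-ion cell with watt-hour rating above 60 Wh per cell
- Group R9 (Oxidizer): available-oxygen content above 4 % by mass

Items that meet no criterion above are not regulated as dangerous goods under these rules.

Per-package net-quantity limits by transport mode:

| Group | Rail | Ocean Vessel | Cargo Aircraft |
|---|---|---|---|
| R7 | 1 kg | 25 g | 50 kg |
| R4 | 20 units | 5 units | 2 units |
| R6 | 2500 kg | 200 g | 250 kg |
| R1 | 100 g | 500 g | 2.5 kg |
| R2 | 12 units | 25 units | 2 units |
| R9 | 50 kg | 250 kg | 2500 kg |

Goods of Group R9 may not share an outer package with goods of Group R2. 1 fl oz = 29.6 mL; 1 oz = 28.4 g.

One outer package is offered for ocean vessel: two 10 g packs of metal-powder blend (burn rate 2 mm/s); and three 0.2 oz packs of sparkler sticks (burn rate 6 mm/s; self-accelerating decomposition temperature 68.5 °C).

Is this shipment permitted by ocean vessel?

The metal-powder blend has burn rate 2 mm/s, which is > 1.8 mm/s, so it is Group R7 (Flammable Solid).
With burn rate 6 mm/s (> 1.8 mm/s), the sparkler sticks fall in Group R7.
Group R7 net quantity: (two 10 g packs = 20 g) + (three 0.2 oz packs = 17.04 g) = 37.04 g.
37.04 g exceeds the ocean vessel limit of 25 g for Group R7.

No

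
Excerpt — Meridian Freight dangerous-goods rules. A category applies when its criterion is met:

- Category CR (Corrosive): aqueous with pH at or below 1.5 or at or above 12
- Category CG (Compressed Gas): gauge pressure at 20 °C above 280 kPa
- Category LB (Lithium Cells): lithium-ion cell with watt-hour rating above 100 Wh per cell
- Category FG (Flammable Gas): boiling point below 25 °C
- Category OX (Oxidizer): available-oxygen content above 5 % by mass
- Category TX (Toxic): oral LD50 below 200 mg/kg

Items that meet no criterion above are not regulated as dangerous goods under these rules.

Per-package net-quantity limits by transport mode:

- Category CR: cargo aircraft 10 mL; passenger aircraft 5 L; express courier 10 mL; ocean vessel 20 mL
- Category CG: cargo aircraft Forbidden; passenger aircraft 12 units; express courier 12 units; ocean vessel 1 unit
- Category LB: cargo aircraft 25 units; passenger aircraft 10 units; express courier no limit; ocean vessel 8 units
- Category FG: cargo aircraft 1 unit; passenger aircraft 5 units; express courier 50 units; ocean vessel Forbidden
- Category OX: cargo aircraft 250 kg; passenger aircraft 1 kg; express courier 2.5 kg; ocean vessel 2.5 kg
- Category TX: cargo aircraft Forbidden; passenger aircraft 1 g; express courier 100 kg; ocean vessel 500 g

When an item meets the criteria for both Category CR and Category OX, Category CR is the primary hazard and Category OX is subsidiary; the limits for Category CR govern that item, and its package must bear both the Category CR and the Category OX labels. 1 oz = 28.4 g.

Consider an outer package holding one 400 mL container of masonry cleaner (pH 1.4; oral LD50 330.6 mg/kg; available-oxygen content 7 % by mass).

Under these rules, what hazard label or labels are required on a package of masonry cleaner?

With pH 1.4 (≤ 1.5), the masonry cleaner falls in Category CR.
Available-oxygen content 7 % by mass meets the Category OX criterion (Oxidizer), so the masonry cleaner is Category OX.
By the precedence rule Category CR is primary and Category OX is subsidiary, and that rule requires both labels on the package.

Category CR and OX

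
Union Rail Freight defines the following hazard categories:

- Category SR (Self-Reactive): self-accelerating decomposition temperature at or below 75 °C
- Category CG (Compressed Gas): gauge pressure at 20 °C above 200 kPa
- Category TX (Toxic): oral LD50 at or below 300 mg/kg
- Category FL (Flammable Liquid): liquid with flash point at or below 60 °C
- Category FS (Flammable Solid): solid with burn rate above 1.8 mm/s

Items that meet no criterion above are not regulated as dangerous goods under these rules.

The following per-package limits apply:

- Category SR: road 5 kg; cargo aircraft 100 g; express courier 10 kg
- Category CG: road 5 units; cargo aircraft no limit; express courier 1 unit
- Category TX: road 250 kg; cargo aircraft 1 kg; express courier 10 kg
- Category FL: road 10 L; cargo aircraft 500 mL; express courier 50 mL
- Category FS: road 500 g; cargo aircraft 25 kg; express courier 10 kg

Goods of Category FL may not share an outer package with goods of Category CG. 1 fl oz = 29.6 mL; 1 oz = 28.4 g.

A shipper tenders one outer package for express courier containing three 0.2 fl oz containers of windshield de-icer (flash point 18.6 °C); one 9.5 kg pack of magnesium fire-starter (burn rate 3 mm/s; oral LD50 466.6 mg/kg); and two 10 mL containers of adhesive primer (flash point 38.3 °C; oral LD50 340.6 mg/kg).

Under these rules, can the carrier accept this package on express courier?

Windshield de-icer: flash point 18.6 °C ≤ 60 °C → Category FL (Flammable Liquid).
Magnesium fire-starter: burn rate 3 mm/s > 1.8 mm/s → Category FS (Flammable Solid).
With flash point 38.3 °C (≤ 60 °C), the adhesive primer falls in Category FL.
Total Category FL: (three 0.2 fl oz containers = 17.76 mL) + (two 10 mL containers = 20 mL) = 37.76 mL.
That is within the Category FL express courier limit of 50 mL.
Category FS quantity: 9.5 kg.
9.5 kg ≤ 10 kg (express courier limit, Category FS) — within limit.
The segregation rule (Category FL with Category CG) does not apply to Category FL with Category FS.
Every hazard category is within its express courier limit and no segregation rule is violated.

Yes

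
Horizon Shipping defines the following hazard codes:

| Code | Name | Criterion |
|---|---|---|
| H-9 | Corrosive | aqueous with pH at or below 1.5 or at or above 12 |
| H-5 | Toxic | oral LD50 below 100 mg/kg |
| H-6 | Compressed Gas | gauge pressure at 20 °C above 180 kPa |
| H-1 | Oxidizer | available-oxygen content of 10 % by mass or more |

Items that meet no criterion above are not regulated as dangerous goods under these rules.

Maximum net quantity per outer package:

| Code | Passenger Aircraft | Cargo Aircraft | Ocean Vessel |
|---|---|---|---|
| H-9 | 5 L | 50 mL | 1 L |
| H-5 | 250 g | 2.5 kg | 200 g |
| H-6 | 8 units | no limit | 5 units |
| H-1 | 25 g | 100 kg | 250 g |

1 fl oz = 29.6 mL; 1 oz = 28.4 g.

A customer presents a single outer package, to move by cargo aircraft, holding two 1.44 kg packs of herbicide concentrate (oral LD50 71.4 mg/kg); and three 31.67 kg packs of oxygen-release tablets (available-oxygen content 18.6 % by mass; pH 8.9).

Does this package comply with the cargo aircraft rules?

With oral LD50 71.4 mg/kg (< 100 mg/kg), the herbicide concentrate falls in Code H-5.
With available-oxygen content 18.6 % by mass (≥ 10 % by mass), the oxygen-release tablets fall in Code H-1.
Code H-1 quantity: three 31.67 kg packs = 95.01 kg.
95.01 kg is within the cargo aircraft limit of 100 kg for Code H-1.
Code H-5 quantity: two 1.44 kg packs = 2.88 kg.
2.88 kg exceeds the cargo aircraft limit of 2.5 kg for Code H-5.

No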